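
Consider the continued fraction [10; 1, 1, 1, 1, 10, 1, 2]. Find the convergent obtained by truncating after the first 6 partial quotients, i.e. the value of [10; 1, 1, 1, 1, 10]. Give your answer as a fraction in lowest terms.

Work from the innermost term outward:
Start with 10.
1 + 1/(10/1) = 1 + 1/10 = 11/10
1 + 1/(11/10) = 1 + 10/11 = 21/11
1 + 1/(21/11) = 1 + 11/21 = 32/21
1 + 1/(32/21) = 1 + 21/32 = 53/32
10 + 1/(53/32) = 10 + 32/53 = 562/53

562/53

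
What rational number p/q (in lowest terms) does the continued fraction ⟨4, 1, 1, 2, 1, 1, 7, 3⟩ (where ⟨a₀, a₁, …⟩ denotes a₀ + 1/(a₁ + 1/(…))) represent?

Collapse the nested fraction from the inside out:
Start with 3.
7 + 1/(3/1) = 7 + 1/3 = 22/3
1 + 1/(22/3) = 1 + 3/22 = 25/22
1 + 1/(25/22) = 1 + 22/25 = 47/25
2 + 1/(47/25) = 2 + 25/47 = 119/47
1 + 1/(119/47) = 1 + 47/119 = 166/119
1 + 1/(166/119) = 1 + 119/166 = 285/166
4 + 1/(285/166) = 4 + 166/285 = 1306/285

1306/285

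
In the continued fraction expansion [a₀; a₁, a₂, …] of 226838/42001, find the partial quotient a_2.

226838 ÷ 42001 → quotient 5, remainder 16833
42001 ÷ 16833 → quotient 2, remainder 8335
16833 ÷ 8335 → quotient 2, remainder 163

2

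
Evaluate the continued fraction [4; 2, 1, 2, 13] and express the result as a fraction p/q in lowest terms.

Start with 13.
2 + 1/(13/1) = 2 + 1/13 = 27/13
1 + 1/(27/13) = 1 + 13/27 = 40/27
2 + 1/(40/27) = 2 + 27/40 = 107/40
4 + 1/(107/40) = 4 + 40/107 = 468/107

468/107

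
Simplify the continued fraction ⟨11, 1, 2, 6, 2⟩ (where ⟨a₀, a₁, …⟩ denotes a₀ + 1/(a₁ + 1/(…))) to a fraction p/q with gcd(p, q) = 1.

Start with 2.
6 + 1/(2/1) = 6 + 1/2 = 13/2
2 + 1/(13/2) = 2 + 2/13 = 28/13
1 + 1/(28/13) = 1 + 13/28 = 41/28
11 + 1/(41/28) = 11 + 28/41 = 479/41

479/41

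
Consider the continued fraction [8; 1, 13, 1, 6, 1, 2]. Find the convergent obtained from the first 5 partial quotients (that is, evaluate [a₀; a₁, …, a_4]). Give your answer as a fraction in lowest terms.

a_0 = 8: 8/1
a_1 = 1: 9/1
a_2 = 13: 125/14
a_3 = 1: 134/15
a_4 = 6: 929/104

929/104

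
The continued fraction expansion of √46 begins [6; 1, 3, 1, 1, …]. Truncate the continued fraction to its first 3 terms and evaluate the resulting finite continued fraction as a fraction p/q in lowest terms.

27/4

Collapse the nested fraction from the inside out:
Start with 3.
1 + 1/(3/1) = 1 + 1/3 = 4/3
6 + 1/(4/3) = 6 + 3/4 = 27/4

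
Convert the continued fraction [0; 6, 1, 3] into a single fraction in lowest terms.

4/27

a_0 = 0: 0/1
a_1 = 6: 1/6
a_2 = 1: 1/7
a_3 = 3: 4/27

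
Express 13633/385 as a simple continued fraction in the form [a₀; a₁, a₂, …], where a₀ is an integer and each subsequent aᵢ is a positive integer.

[35; 2, 2, 3, 2, 4, 2]

13633 ÷ 385 → quotient 35, remainder 158
385 ÷ 158 → quotient 2, remainder 69
158 ÷ 69 → quotient 2, remainder 20
69 ÷ 20 → quotient 3, remainder 9
20 ÷ 9 → quotient 2, remainder 2
9 ÷ 2 → quotient 4, remainder 1
2 ÷ 1 → quotient 2, remainder 0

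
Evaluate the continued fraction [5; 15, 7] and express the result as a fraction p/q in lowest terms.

537/106

Start with 7.
15 + 1/(7/1) = 15 + 1/7 = 106/7
5 + 1/(106/7) = 5 + 7/106 = 537/106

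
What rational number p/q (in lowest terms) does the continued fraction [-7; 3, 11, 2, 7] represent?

-3545/531

Start with 7.
2 + 1/(7/1) = 2 + 1/7 = 15/7
11 + 1/(15/7) = 11 + 7/15 = 172/15
3 + 1/(172/15) = 3 + 15/172 = 531/172
-7 + 1/(531/172) = -7 + 172/531 = -3545/531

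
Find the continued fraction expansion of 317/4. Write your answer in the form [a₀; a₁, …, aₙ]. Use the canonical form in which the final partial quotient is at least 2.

317 = 79·4 + 1, so a_0 = 79
4 = 4·1 + 0, so a_1 = 4

[79; 4]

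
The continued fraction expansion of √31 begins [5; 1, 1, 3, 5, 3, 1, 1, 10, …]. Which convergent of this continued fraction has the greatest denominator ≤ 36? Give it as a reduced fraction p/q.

List convergents until the denominator exceeds the bound:
a_0 = 5: 5/1  (≤ bound)
a_1 = 1: 6/1  (≤ bound)
a_2 = 1: 11/2  (≤ bound)
a_3 = 3: 39/7  (≤ bound)
a_4 = 5: 206/37  (> 36, stop)

39/7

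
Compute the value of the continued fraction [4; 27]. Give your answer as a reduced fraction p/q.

109/27

Work from the innermost term outward:
Start with 27.
4 + 1/(27/1) = 4 + 1/27 = 109/27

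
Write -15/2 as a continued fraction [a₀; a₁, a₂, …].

-15 ÷ 2 → quotient -8, remainder 1
2 ÷ 1 → quotient 2, remainder 0

[-8; 2]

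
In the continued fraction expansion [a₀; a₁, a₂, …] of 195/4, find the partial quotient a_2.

195 = 48·4 + 3, so a_0 = 48
4 = 1·3 + 1, so a_1 = 1
3 = 3·1 + 0, so a_2 = 3

3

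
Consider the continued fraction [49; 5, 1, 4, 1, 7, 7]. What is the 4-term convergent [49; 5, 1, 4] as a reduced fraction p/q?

a_0 = 49: 49/1
a_1 = 5: 246/5
a_2 = 1: 295/6
a_3 = 4: 1426/29

1426/29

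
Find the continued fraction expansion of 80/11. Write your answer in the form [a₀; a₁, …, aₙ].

[7; 3, 1, 2]

80 ÷ 11 → quotient 7, remainder 3
11 ÷ 3 → quotient 3, remainder 2
3 ÷ 2 → quotient 1, remainder 1
2 ÷ 1 → quotient 2, remainder 0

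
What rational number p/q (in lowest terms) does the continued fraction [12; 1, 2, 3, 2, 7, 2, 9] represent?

43877/3456

Start with 9.
2 + 1/(9/1) = 2 + 1/9 = 19/9
7 + 1/(19/9) = 7 + 9/19 = 142/19
2 + 1/(142/19) = 2 + 19/142 = 303/142
3 + 1/(303/142) = 3 + 142/303 = 1051/303
2 + 1/(1051/303) = 2 + 303/1051 = 2405/1051
1 + 1/(2405/1051) = 1 + 1051/2405 = 3456/2405
12 + 1/(3456/2405) = 12 + 2405/3456 = 43877/3456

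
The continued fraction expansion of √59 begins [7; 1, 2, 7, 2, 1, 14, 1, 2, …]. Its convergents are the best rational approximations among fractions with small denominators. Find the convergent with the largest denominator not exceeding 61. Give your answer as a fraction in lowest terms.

361/47

a_0 = 7: 7/1  (≤ bound)
a_1 = 1: 8/1  (≤ bound)
a_2 = 2: 23/3  (≤ bound)
a_3 = 7: 169/22  (≤ bound)
a_4 = 2: 361/47  (≤ bound)
a_5 = 1: 530/69  (> 61, stop)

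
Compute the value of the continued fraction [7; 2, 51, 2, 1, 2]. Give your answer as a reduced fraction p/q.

a_0 = 7: 7/1
a_1 = 2: 15/2
a_2 = 51: 772/103
a_3 = 2: 1559/208
a_4 = 1: 2331/311
a_5 = 2: 6221/830

6221/830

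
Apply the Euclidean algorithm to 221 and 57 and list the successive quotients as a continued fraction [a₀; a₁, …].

[3; 1, 7, 7]

221 = 3·57 + 50, so a_0 = 3
57 = 1·50 + 7, so a_1 = 1
50 = 7·7 + 1, so a_2 = 7
7 = 7·1 + 0, so a_3 = 7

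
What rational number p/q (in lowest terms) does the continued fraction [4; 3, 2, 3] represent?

a_0 = 4: 4/1
a_1 = 3: 13/3
a_2 = 2: 30/7
a_3 = 3: 103/24

103/24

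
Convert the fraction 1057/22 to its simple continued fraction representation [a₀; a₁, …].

1057 = 48·22 + 1, so a_0 = 48
22 = 22·1 + 0, so a_1 = 22

[48; 22]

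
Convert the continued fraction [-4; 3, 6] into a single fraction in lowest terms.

Starting at the tail and folding back:
Start with 6.
3 + 1/(6/1) = 3 + 1/6 = 19/6
-4 + 1/(19/6) = -4 + 6/19 = -70/19

-70/19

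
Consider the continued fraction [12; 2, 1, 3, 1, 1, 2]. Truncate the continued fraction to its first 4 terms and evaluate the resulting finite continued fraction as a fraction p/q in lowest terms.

Starting at the tail and folding back:
Start with 3.
1 + 1/(3/1) = 1 + 1/3 = 4/3
2 + 1/(4/3) = 2 + 3/4 = 11/4
12 + 1/(11/4) = 12 + 4/11 = 136/11

136/11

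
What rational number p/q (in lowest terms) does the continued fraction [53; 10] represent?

531/10

Start with 10.
53 + 1/(10/1) = 53 + 1/10 = 531/10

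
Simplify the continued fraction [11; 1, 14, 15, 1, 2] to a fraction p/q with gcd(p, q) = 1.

a_0 = 11: 11/1
a_1 = 1: 12/1
a_2 = 14: 179/15
a_3 = 15: 2697/226
a_4 = 1: 2876/241
a_5 = 2: 8449/708

8449/708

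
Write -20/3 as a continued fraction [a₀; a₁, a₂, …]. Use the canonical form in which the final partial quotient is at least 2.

-20 ÷ 3 → quotient -7, remainder 1
3 ÷ 1 → quotient 3, remainder 0

[-7; 3]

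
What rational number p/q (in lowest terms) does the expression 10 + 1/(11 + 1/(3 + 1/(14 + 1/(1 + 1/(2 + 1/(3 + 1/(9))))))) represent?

479204/47501

Starting at the tail and folding back:
Start with 9.
3 + 1/(9/1) = 3 + 1/9 = 28/9
2 + 1/(28/9) = 2 + 9/28 = 65/28
1 + 1/(65/28) = 1 + 28/65 = 93/65
14 + 1/(93/65) = 14 + 65/93 = 1367/93
3 + 1/(1367/93) = 3 + 93/1367 = 4194/1367
11 + 1/(4194/1367) = 11 + 1367/4194 = 47501/4194
10 + 1/(47501/4194) = 10 + 4194/47501 = 479204/47501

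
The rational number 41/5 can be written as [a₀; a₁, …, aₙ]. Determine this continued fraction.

41 = 8·5 + 1, so a_0 = 8
5 = 5·1 + 0, so a_1 = 5

[8; 5]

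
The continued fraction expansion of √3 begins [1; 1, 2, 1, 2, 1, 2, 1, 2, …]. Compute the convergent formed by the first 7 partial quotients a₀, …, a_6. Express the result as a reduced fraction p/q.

Start with 2.
1 + 1/(2/1) = 1 + 1/2 = 3/2
2 + 1/(3/2) = 2 + 2/3 = 8/3
1 + 1/(8/3) = 1 + 3/8 = 11/8
2 + 1/(11/8) = 2 + 8/11 = 30/11
1 + 1/(30/11) = 1 + 11/30 = 41/30
1 + 1/(41/30) = 1 + 30/41 = 71/41

71/41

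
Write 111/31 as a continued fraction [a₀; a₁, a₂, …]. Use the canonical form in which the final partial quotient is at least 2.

[3; 1, 1, 2, 1, 1, 2]

111 ÷ 31 → quotient 3, remainder 18
31 ÷ 18 → quotient 1, remainder 13
18 ÷ 13 → quotient 1, remainder 5
13 ÷ 5 → quotient 2, remainder 3
5 ÷ 3 → quotient 1, remainder 2
3 ÷ 2 → quotient 1, remainder 1
2 ÷ 1 → quotient 2, remainder 0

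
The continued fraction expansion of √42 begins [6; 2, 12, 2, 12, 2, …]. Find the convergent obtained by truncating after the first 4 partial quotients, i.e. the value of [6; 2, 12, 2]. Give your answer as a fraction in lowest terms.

337/52

a_0 = 6: 6/1
a_1 = 2: 13/2
a_2 = 12: 162/25
a_3 = 2: 337/52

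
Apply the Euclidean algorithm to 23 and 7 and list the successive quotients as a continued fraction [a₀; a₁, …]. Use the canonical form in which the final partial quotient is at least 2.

[3; 3, 2]

⌊23/7⌋ = 3, remainder 2
⌊7/2⌋ = 3, remainder 1
⌊2/1⌋ = 2, remainder 0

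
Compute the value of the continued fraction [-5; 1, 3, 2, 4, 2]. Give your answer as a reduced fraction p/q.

Start with 2.
4 + 1/(2/1) = 4 + 1/2 = 9/2
2 + 1/(9/2) = 2 + 2/9 = 20/9
3 + 1/(20/9) = 3 + 9/20 = 69/20
1 + 1/(69/20) = 1 + 20/69 = 89/69
-5 + 1/(89/69) = -5 + 69/89 = -376/89

-376/89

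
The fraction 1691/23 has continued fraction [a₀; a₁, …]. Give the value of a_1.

Apply division with remainder until the remainder is 0:
⌊1691/23⌋ = 73, remainder 12
⌊23/12⌋ = 1, remainder 11

1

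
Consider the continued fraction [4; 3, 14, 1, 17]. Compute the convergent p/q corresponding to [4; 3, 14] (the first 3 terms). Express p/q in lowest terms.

Use the convergent recurrence hₖ = aₖ·hₖ₋₁ + hₖ₋₂ (and likewise for the denominators kₖ):
a_0 = 4: 4/1
a_1 = 3: 13/3
a_2 = 14: 186/43

186/43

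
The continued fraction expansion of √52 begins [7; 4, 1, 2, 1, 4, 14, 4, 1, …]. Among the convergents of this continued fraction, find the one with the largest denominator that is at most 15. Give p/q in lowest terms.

a_0 = 7: 7/1  (≤ bound)
a_1 = 4: 29/4  (≤ bound)
a_2 = 1: 36/5  (≤ bound)
a_3 = 2: 101/14  (≤ bound)
a_4 = 1: 137/19  (> 15, stop)

101/14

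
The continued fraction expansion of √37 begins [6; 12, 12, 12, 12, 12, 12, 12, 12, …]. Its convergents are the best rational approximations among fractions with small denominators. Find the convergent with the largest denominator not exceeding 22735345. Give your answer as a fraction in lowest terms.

18798954/3090529

List convergents until the denominator exceeds the bound:
a_0 = 6: 6/1  (≤ bound)
a_1 = 12: 73/12  (≤ bound)
a_2 = 12: 882/145  (≤ bound)
a_3 = 12: 10657/1752  (≤ bound)
a_4 = 12: 128766/21169  (≤ bound)
a_5 = 12: 1555849/255780  (≤ bound)
a_6 = 12: 18798954/3090529  (≤ bound)
a_7 = 12: 227143297/37342128  (> 22735345, stop)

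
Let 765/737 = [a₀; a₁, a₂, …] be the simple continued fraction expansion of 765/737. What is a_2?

⌊765/737⌋ = 1, remainder 28
⌊737/28⌋ = 26, remainder 9
⌊28/9⌋ = 3, remainder 1

3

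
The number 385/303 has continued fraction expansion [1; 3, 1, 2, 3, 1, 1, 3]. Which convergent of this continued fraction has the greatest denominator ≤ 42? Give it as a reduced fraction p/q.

a_0 = 1: 1/1  (≤ bound)
a_1 = 3: 4/3  (≤ bound)
a_2 = 1: 5/4  (≤ bound)
a_3 = 2: 14/11  (≤ bound)
a_4 = 3: 47/37  (≤ bound)
a_5 = 1: 61/48  (> 42, stop)

47/37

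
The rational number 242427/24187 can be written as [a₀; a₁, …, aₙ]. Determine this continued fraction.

242427 ÷ 24187 → quotient 10, remainder 557
24187 ÷ 557 → quotient 43, remainder 236
557 ÷ 236 → quotient 2, remainder 85
236 ÷ 85 → quotient 2, remainder 66
85 ÷ 66 → quotient 1, remainder 19
66 ÷ 19 → quotient 3, remainder 9
19 ÷ 9 → quotient 2, remainder 1
9 ÷ 1 → quotient 9, remainder 0

[10; 43, 2, 2, 1, 3, 2, 9]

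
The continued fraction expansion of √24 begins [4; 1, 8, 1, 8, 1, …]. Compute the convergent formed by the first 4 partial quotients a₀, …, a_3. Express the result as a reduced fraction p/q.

Start with 1.
8 + 1/(1/1) = 8 + 1/1 = 9/1
1 + 1/(9/1) = 1 + 1/9 = 10/9
4 + 1/(10/9) = 4 + 9/10 = 49/10

49/10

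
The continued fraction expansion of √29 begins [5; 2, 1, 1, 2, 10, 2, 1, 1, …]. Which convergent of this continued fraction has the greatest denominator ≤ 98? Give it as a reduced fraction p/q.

a_0 = 5: 5/1  (≤ bound)
a_1 = 2: 11/2  (≤ bound)
a_2 = 1: 16/3  (≤ bound)
a_3 = 1: 27/5  (≤ bound)
a_4 = 2: 70/13  (≤ bound)
a_5 = 10: 727/135  (> 98, stop)

70/13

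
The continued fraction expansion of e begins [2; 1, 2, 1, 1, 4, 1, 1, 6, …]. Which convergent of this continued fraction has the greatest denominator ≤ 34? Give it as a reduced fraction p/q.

List convergents until the denominator exceeds the bound:
a_0 = 2: 2/1  (≤ bound)
a_1 = 1: 3/1  (≤ bound)
a_2 = 2: 8/3  (≤ bound)
a_3 = 1: 11/4  (≤ bound)
a_4 = 1: 19/7  (≤ bound)
a_5 = 4: 87/32  (≤ bound)
a_6 = 1: 106/39  (> 34, stop)

87/32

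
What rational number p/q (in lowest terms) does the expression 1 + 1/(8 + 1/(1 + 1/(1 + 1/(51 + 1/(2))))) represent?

1977/1769

a_0 = 1: 1/1
a_1 = 8: 9/8
a_2 = 1: 10/9
a_3 = 1: 19/17
a_4 = 51: 979/876
a_5 = 2: 1977/1769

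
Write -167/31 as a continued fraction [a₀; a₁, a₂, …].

-167 ÷ 31 → quotient -6, remainder 19
31 ÷ 19 → quotient 1, remainder 12
19 ÷ 12 → quotient 1, remainder 7
12 ÷ 7 → quotient 1, remainder 5
7 ÷ 5 → quotient 1, remainder 2
5 ÷ 2 → quotient 2, remainder 1
2 ÷ 1 → quotient 2, remainder 0

[-6; 1, 1, 1, 1, 2, 2]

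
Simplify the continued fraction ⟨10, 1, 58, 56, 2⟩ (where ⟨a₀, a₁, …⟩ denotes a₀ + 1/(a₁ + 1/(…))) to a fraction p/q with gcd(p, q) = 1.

73246/6669

Start with 2.
56 + 1/(2/1) = 56 + 1/2 = 113/2
58 + 1/(113/2) = 58 + 2/113 = 6556/113
1 + 1/(6556/113) = 1 + 113/6556 = 6669/6556
10 + 1/(6669/6556) = 10 + 6556/6669 = 73246/6669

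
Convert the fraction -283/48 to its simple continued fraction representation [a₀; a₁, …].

[-6; 9, 1, 1, 2]

-283 = -6·48 + 5, so a_0 = -6
48 = 9·5 + 3, so a_1 = 9
5 = 1·3 + 2, so a_2 = 1
3 = 1·2 + 1, so a_3 = 1
2 = 2·1 + 0, so a_4 = 2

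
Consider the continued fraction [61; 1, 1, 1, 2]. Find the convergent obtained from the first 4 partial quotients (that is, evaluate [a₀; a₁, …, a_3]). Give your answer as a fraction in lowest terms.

185/3

Use the convergent recurrence hₖ = aₖ·hₖ₋₁ + hₖ₋₂ (and likewise for the denominators kₖ):
a_0 = 61: 61/1
a_1 = 1: 62/1
a_2 = 1: 123/2
a_3 = 1: 185/3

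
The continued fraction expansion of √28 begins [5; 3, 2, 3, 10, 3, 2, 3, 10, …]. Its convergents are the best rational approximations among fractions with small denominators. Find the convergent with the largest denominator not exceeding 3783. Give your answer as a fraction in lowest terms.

9403/1777

a_0 = 5: 5/1  (≤ bound)
a_1 = 3: 16/3  (≤ bound)
a_2 = 2: 37/7  (≤ bound)
a_3 = 3: 127/24  (≤ bound)
a_4 = 10: 1307/247  (≤ bound)
a_5 = 3: 4048/765  (≤ bound)
a_6 = 2: 9403/1777  (≤ bound)
a_7 = 3: 32257/6096  (> 3783, stop)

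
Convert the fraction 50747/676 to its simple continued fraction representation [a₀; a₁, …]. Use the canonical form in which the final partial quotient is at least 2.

[75; 14, 2, 1, 1, 1, 1, 3]

Repeatedly divide and take the remainder:
50747 = 75·676 + 47, so a_0 = 75
676 = 14·47 + 18, so a_1 = 14
47 = 2·18 + 11, so a_2 = 2
18 = 1·11 + 7, so a_3 = 1
11 = 1·7 + 4, so a_4 = 1
7 = 1·4 + 3, so a_5 = 1
4 = 1·3 + 1, so a_6 = 1
3 = 3·1 + 0, so a_7 = 3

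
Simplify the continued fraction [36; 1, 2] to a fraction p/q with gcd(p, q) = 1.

a_0 = 36: 36/1
a_1 = 1: 37/1
a_2 = 2: 110/3

110/3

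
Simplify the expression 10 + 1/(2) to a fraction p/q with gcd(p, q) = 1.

Start with 2.
10 + 1/(2/1) = 10 + 1/2 = 21/2

21/2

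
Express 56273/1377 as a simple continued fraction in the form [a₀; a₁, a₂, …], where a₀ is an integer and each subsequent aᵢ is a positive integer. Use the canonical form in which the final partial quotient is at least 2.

[40; 1, 6, 2, 14, 1, 5]

Run the Euclidean algorithm, recording each quotient:
56273 = 40·1377 + 1193, so a_0 = 40
1377 = 1·1193 + 184, so a_1 = 1
1193 = 6·184 + 89, so a_2 = 6
184 = 2·89 + 6, so a_3 = 2
89 = 14·6 + 5, so a_4 = 14
6 = 1·5 + 1, so a_5 = 1
5 = 5·1 + 0, so a_6 = 5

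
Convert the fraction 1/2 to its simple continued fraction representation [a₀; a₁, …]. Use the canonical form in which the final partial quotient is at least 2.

Repeatedly divide and take the remainder:
1 ÷ 2 → quotient 0, remainder 1
2 ÷ 1 → quotient 2, remainder 0

[0; 2]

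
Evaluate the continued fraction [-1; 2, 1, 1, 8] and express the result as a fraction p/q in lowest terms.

-26/43

Start with 8.
1 + 1/(8/1) = 1 + 1/8 = 9/8
1 + 1/(9/8) = 1 + 8/9 = 17/9
2 + 1/(17/9) = 2 + 9/17 = 43/17
-1 + 1/(43/17) = -1 + 17/43 = -26/43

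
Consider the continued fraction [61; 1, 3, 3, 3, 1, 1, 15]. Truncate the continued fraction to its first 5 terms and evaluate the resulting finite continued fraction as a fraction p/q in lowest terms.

2656/43

a_0 = 61: 61/1
a_1 = 1: 62/1
a_2 = 3: 247/4
a_3 = 3: 803/13
a_4 = 3: 2656/43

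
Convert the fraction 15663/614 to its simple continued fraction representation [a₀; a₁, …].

15663 ÷ 614 → quotient 25, remainder 313
614 ÷ 313 → quotient 1, remainder 301
313 ÷ 301 → quotient 1, remainder 12
301 ÷ 12 → quotient 25, remainder 1
12 ÷ 1 → quotient 12, remainder 0

[25; 1, 1, 25, 12]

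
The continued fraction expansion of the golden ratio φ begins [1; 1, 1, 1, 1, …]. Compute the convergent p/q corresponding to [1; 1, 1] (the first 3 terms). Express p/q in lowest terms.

3/2

Start with 1.
1 + 1/(1/1) = 1 + 1/1 = 2/1
1 + 1/(2/1) = 1 + 1/2 = 3/2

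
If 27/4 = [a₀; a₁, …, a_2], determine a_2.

27 ÷ 4 → quotient 6, remainder 3
4 ÷ 3 → quotient 1, remainder 1
3 ÷ 1 → quotient 3, remainder 0

3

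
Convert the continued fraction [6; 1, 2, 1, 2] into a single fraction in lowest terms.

Collapse the nested fraction from the inside out:
Start with 2.
1 + 1/(2/1) = 1 + 1/2 = 3/2
2 + 1/(3/2) = 2 + 2/3 = 8/3
1 + 1/(8/3) = 1 + 3/8 = 11/8
6 + 1/(11/8) = 6 + 8/11 = 74/11

74/11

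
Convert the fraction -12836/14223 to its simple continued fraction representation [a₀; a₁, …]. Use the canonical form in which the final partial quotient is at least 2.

[-1; 10, 3, 1, 13, 8, 3]

Apply division with remainder until the remainder is 0:
⌊-12836/14223⌋ = -1, remainder 1387
⌊14223/1387⌋ = 10, remainder 353
⌊1387/353⌋ = 3, remainder 328
⌊353/328⌋ = 1, remainder 25
⌊328/25⌋ = 13, remainder 3
⌊25/3⌋ = 8, remainder 1
⌊3/1⌋ = 3, remainder 0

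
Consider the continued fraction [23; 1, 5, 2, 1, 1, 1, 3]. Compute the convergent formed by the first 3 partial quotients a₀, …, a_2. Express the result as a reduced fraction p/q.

a_0 = 23: 23/1
a_1 = 1: 24/1
a_2 = 5: 143/6

143/6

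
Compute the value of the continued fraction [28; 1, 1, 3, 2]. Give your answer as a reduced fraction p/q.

Work from the innermost term outward:
Start with 2.
3 + 1/(2/1) = 3 + 1/2 = 7/2
1 + 1/(7/2) = 1 + 2/7 = 9/7
1 + 1/(9/7) = 1 + 7/9 = 16/9
28 + 1/(16/9) = 28 + 9/16 = 457/16

457/16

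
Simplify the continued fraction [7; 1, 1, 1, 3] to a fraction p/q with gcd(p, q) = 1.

a_0 = 7: 7/1
a_1 = 1: 8/1
a_2 = 1: 15/2
a_3 = 1: 23/3
a_4 = 3: 84/11

84/11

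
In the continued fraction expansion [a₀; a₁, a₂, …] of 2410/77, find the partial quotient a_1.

⌊2410/77⌋ = 31, remainder 23
⌊77/23⌋ = 3, remainder 8

3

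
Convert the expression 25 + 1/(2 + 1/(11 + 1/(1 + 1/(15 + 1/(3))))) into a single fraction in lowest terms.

31060/1219

Compute successive convergents:
a_0 = 25: 25/1
a_1 = 2: 51/2
a_2 = 11: 586/23
a_3 = 1: 637/25
a_4 = 15: 10141/398
a_5 = 3: 31060/1219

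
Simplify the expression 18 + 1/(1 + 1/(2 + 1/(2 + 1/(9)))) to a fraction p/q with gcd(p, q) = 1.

a_0 = 18: 18/1
a_1 = 1: 19/1
a_2 = 2: 56/3
a_3 = 2: 131/7
a_4 = 9: 1235/66

1235/66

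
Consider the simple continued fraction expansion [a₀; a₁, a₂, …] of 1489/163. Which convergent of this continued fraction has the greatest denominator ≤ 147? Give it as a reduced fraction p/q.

a_0 = 9: 9/1  (≤ bound)
a_1 = 7: 64/7  (≤ bound)
a_2 = 2: 137/15  (≤ bound)
a_3 = 2: 338/37  (≤ bound)
a_4 = 4: 1489/163  (> 147, stop)

338/37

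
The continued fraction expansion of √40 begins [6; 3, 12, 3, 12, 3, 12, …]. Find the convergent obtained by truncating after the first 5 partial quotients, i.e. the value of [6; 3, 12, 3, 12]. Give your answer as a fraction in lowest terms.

Use the convergent recurrence hₖ = aₖ·hₖ₋₁ + hₖ₋₂ (and likewise for the denominators kₖ):
a_0 = 6: 6/1
a_1 = 3: 19/3
a_2 = 12: 234/37
a_3 = 3: 721/114
a_4 = 12: 8886/1405

8886/1405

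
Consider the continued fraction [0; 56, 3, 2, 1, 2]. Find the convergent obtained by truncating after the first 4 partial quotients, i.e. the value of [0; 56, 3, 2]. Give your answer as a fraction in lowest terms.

Start with 2.
3 + 1/(2/1) = 3 + 1/2 = 7/2
56 + 1/(7/2) = 56 + 2/7 = 394/7
0 + 1/(394/7) = 0 + 7/394 = 7/394

7/394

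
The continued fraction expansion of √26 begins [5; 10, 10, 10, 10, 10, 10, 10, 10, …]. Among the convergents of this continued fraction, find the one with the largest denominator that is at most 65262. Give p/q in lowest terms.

52525/10301

a_0 = 5: 5/1  (≤ bound)
a_1 = 10: 51/10  (≤ bound)
a_2 = 10: 515/101  (≤ bound)
a_3 = 10: 5201/1020  (≤ bound)
a_4 = 10: 52525/10301  (≤ bound)
a_5 = 10: 530451/104030  (> 65262, stop)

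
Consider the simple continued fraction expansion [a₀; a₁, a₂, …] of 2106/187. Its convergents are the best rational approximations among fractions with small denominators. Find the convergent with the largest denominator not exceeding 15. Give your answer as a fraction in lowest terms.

45/4

a_0 = 11: 11/1  (≤ bound)
a_1 = 3: 34/3  (≤ bound)
a_2 = 1: 45/4  (≤ bound)
a_3 = 4: 214/19  (> 15, stop)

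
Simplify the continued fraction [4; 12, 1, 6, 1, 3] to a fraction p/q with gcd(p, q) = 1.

1627/399

Use the convergent recurrence hₖ = aₖ·hₖ₋₁ + hₖ₋₂ (and likewise for the denominators kₖ):
a_0 = 4: 4/1
a_1 = 12: 49/12
a_2 = 1: 53/13
a_3 = 6: 367/90
a_4 = 1: 420/103
a_5 = 3: 1627/399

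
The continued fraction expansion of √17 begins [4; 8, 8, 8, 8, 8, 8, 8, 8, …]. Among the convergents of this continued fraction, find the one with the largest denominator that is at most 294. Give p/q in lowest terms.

268/65

a_0 = 4: 4/1  (≤ bound)
a_1 = 8: 33/8  (≤ bound)
a_2 = 8: 268/65  (≤ bound)
a_3 = 8: 2177/528  (> 294, stop)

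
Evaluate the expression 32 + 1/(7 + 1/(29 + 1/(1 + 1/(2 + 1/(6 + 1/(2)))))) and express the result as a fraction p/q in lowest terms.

a_0 = 32: 32/1
a_1 = 7: 225/7
a_2 = 29: 6557/204
a_3 = 1: 6782/211
a_4 = 2: 20121/626
a_5 = 6: 127508/3967
a_6 = 2: 275137/8560

275137/8560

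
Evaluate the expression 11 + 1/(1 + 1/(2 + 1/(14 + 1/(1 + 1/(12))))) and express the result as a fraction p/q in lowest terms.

Starting at the tail and folding back:
Start with 12.
1 + 1/(12/1) = 1 + 1/12 = 13/12
14 + 1/(13/12) = 14 + 12/13 = 194/13
2 + 1/(194/13) = 2 + 13/194 = 401/194
1 + 1/(401/194) = 1 + 194/401 = 595/401
11 + 1/(595/401) = 11 + 401/595 = 6946/595

6946/595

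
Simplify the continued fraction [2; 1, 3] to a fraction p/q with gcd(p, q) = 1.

Start with 3.
1 + 1/(3/1) = 1 + 1/3 = 4/3
2 + 1/(4/3) = 2 + 3/4 = 11/4

11/4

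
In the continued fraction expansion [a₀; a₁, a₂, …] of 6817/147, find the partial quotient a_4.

18

Apply division with remainder until the remainder is 0:
⌊6817/147⌋ = 46, remainder 55
⌊147/55⌋ = 2, remainder 37
⌊55/37⌋ = 1, remainder 18
⌊37/18⌋ = 2, remainder 1
⌊18/1⌋ = 18, remainder 0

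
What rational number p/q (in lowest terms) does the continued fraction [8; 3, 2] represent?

a_0 = 8: 8/1
a_1 = 3: 25/3
a_2 = 2: 58/7

58/7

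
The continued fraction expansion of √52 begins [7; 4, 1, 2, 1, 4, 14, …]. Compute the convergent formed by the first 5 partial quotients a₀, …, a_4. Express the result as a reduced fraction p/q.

137/19

a_0 = 7: 7/1
a_1 = 4: 29/4
a_2 = 1: 36/5
a_3 = 2: 101/14
a_4 = 1: 137/19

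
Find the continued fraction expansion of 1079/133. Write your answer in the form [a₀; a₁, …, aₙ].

[8; 8, 1, 6, 2]

Run the Euclidean algorithm, recording each quotient:
⌊1079/133⌋ = 8, remainder 15
⌊133/15⌋ = 8, remainder 13
⌊15/13⌋ = 1, remainder 2
⌊13/2⌋ = 6, remainder 1
⌊2/1⌋ = 2, remainder 0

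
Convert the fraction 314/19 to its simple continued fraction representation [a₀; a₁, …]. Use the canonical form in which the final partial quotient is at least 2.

[16; 1, 1, 9]

⌊314/19⌋ = 16, remainder 10
⌊19/10⌋ = 1, remainder 9
⌊10/9⌋ = 1, remainder 1
⌊9/1⌋ = 9, remainder 0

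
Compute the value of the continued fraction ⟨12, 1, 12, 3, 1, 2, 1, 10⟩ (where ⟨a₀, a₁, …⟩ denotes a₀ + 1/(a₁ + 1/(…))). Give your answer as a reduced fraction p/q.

27607/2136

Use the convergent recurrence hₖ = aₖ·hₖ₋₁ + hₖ₋₂ (and likewise for the denominators kₖ):
a_0 = 12: 12/1
a_1 = 1: 13/1
a_2 = 12: 168/13
a_3 = 3: 517/40
a_4 = 1: 685/53
a_5 = 2: 1887/146
a_6 = 1: 2572/199
a_7 = 10: 27607/2136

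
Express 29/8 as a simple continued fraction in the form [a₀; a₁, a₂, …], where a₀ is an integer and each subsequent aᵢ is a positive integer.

29 = 3·8 + 5, so a_0 = 3
8 = 1·5 + 3, so a_1 = 1
5 = 1·3 + 2, so a_2 = 1
3 = 1·2 + 1, so a_3 = 1
2 = 2·1 + 0, so a_4 = 2

[3; 1, 1, 1, 2]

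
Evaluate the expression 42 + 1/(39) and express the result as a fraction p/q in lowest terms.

1639/39

Start with 39.
42 + 1/(39/1) = 42 + 1/39 = 1639/39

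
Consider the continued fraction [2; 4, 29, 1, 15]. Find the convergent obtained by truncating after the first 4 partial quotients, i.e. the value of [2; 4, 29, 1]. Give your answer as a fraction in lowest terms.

a_0 = 2: 2/1
a_1 = 4: 9/4
a_2 = 29: 263/117
a_3 = 1: 272/121

272/121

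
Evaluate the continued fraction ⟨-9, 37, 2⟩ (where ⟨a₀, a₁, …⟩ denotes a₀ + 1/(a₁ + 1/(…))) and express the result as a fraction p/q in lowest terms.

Starting at the tail and folding back:
Start with 2.
37 + 1/(2/1) = 37 + 1/2 = 75/2
-9 + 1/(75/2) = -9 + 2/75 = -673/75

-673/75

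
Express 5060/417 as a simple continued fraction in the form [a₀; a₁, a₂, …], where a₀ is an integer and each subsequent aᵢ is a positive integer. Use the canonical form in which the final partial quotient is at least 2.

[12; 7, 2, 4, 6]

Repeatedly divide and take the remainder:
⌊5060/417⌋ = 12, remainder 56
⌊417/56⌋ = 7, remainder 25
⌊56/25⌋ = 2, remainder 6
⌊25/6⌋ = 4, remainder 1
⌊6/1⌋ = 6, remainder 0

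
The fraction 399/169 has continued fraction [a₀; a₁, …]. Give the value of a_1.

399 = 2·169 + 61, so a_0 = 2
169 = 2·61 + 47, so a_1 = 2

2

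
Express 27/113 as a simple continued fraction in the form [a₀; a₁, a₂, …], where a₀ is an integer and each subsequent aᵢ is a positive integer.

[0; 4, 5, 2, 2]

⌊27/113⌋ = 0, remainder 27
⌊113/27⌋ = 4, remainder 5
⌊27/5⌋ = 5, remainder 2
⌊5/2⌋ = 2, remainder 1
⌊2/1⌋ = 2, remainder 0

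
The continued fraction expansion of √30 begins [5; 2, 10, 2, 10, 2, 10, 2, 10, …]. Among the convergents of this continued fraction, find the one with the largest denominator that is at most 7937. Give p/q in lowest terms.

List convergents until the denominator exceeds the bound:
a_0 = 5: 5/1  (≤ bound)
a_1 = 2: 11/2  (≤ bound)
a_2 = 10: 115/21  (≤ bound)
a_3 = 2: 241/44  (≤ bound)
a_4 = 10: 2525/461  (≤ bound)
a_5 = 2: 5291/966  (≤ bound)
a_6 = 10: 55435/10121  (> 7937, stop)

5291/966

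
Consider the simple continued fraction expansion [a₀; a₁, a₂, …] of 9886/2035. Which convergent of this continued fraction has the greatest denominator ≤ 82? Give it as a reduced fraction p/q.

a_0 = 4: 4/1  (≤ bound)
a_1 = 1: 5/1  (≤ bound)
a_2 = 6: 34/7  (≤ bound)
a_3 = 24: 821/169  (> 82, stop)

34/7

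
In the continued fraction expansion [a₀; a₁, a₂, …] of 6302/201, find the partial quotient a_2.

⌊6302/201⌋ = 31, remainder 71
⌊201/71⌋ = 2, remainder 59
⌊71/59⌋ = 1, remainder 12

1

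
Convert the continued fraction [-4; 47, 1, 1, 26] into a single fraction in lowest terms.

-10019/2518

Use the convergent recurrence hₖ = aₖ·hₖ₋₁ + hₖ₋₂ (and likewise for the denominators kₖ):
a_0 = -4: -4/1
a_1 = 47: -187/47
a_2 = 1: -191/48
a_3 = 1: -378/95
a_4 = 26: -10019/2518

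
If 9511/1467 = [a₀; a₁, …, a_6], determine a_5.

9511 ÷ 1467 → quotient 6, remainder 709
1467 ÷ 709 → quotient 2, remainder 49
709 ÷ 49 → quotient 14, remainder 23
49 ÷ 23 → quotient 2, remainder 3
23 ÷ 3 → quotient 7, remainder 2
3 ÷ 2 → quotient 1, remainder 1

1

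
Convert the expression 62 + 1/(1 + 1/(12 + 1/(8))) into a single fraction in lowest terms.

6607/105

Compute successive convergents:
a_0 = 62: 62/1
a_1 = 1: 63/1
a_2 = 12: 818/13
a_3 = 8: 6607/105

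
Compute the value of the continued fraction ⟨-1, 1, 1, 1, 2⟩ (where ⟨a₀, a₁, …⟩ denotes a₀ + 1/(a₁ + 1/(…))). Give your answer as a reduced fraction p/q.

Collapse the nested fraction from the inside out:
Start with 2.
1 + 1/(2/1) = 1 + 1/2 = 3/2
1 + 1/(3/2) = 1 + 2/3 = 5/3
1 + 1/(5/3) = 1 + 3/5 = 8/5
-1 + 1/(8/5) = -1 + 5/8 = -3/8

-3/8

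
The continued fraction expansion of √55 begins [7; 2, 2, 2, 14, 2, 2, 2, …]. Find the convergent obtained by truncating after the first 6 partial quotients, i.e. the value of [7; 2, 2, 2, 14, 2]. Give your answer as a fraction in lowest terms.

Use the convergent recurrence hₖ = aₖ·hₖ₋₁ + hₖ₋₂ (and likewise for the denominators kₖ):
a_0 = 7: 7/1
a_1 = 2: 15/2
a_2 = 2: 37/5
a_3 = 2: 89/12
a_4 = 14: 1283/173
a_5 = 2: 2655/358

2655/358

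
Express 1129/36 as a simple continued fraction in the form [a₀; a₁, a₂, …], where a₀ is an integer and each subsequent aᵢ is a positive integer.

⌊1129/36⌋ = 31, remainder 13
⌊36/13⌋ = 2, remainder 10
⌊13/10⌋ = 1, remainder 3
⌊10/3⌋ = 3, remainder 1
⌊3/1⌋ = 3, remainder 0

[31; 2, 1, 3, 3]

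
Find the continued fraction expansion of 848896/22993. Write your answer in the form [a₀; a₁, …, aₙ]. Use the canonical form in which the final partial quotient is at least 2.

[36; 1, 11, 2, 6, 7, 3, 6]

Run the Euclidean algorithm, recording each quotient:
⌊848896/22993⌋ = 36, remainder 21148
⌊22993/21148⌋ = 1, remainder 1845
⌊21148/1845⌋ = 11, remainder 853
⌊1845/853⌋ = 2, remainder 139
⌊853/139⌋ = 6, remainder 19
⌊139/19⌋ = 7, remainder 6
⌊19/6⌋ = 3, remainder 1
⌊6/1⌋ = 6, remainder 0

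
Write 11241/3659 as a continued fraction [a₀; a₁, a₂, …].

[3; 13, 1, 6, 7, 2, 2]

11241 = 3·3659 + 264, so a_0 = 3
3659 = 13·264 + 227, so a_1 = 13
264 = 1·227 + 37, so a_2 = 1
227 = 6·37 + 5, so a_3 = 6
37 = 7·5 + 2, so a_4 = 7
5 = 2·2 + 1, so a_5 = 2
2 = 2·1 + 0, so a_6 = 2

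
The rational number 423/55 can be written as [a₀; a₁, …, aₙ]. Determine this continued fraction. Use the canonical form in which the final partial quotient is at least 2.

423 = 7·55 + 38, so a_0 = 7
55 = 1·38 + 17, so a_1 = 1
38 = 2·17 + 4, so a_2 = 2
17 = 4·4 + 1, so a_3 = 4
4 = 4·1 + 0, so a_4 = 4

[7; 1, 2, 4, 4]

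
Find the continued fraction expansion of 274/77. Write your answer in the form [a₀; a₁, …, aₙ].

[3; 1, 1, 3, 1, 3, 2]

Repeatedly divide and take the remainder:
⌊274/77⌋ = 3, remainder 43
⌊77/43⌋ = 1, remainder 34
⌊43/34⌋ = 1, remainder 9
⌊34/9⌋ = 3, remainder 7
⌊9/7⌋ = 1, remainder 2
⌊7/2⌋ = 3, remainder 1
⌊2/1⌋ = 2, remainder 0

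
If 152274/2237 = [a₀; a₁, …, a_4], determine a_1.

14

152274 ÷ 2237 → quotient 68, remainder 158
2237 ÷ 158 → quotient 14, remainder 25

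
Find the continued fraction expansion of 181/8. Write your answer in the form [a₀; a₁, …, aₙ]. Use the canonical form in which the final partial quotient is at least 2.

[22; 1, 1, 1, 2]

Repeatedly divide and take the remainder:
181 ÷ 8 → quotient 22, remainder 5
8 ÷ 5 → quotient 1, remainder 3
5 ÷ 3 → quotient 1, remainder 2
3 ÷ 2 → quotient 1, remainder 1
2 ÷ 1 → quotient 2, remainder 0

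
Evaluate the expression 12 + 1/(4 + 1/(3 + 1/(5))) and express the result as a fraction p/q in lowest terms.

844/69

Start with 5.
3 + 1/(5/1) = 3 + 1/5 = 16/5
4 + 1/(16/5) = 4 + 5/16 = 69/16
12 + 1/(69/16) = 12 + 16/69 = 844/69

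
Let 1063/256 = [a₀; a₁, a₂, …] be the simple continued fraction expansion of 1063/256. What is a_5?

Repeatedly divide and take the remainder:
1063 ÷ 256 → quotient 4, remainder 39
256 ÷ 39 → quotient 6, remainder 22
39 ÷ 22 → quotient 1, remainder 17
22 ÷ 17 → quotient 1, remainder 5
17 ÷ 5 → quotient 3, remainder 2
5 ÷ 2 → quotient 2, remainder 1

2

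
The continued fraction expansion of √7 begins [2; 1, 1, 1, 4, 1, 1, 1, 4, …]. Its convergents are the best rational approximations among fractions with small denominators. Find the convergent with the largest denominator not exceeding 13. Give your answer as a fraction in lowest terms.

8/3

List convergents until the denominator exceeds the bound:
a_0 = 2: 2/1  (≤ bound)
a_1 = 1: 3/1  (≤ bound)
a_2 = 1: 5/2  (≤ bound)
a_3 = 1: 8/3  (≤ bound)
a_4 = 4: 37/14  (> 13, stop)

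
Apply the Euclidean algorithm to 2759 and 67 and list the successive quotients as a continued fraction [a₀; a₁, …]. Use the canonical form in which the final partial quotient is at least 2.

[41; 5, 1, 1, 2, 2]

2759 ÷ 67 → quotient 41, remainder 12
67 ÷ 12 → quotient 5, remainder 7
12 ÷ 7 → quotient 1, remainder 5
7 ÷ 5 → quotient 1, remainder 2
5 ÷ 2 → quotient 2, remainder 1
2 ÷ 1 → quotient 2, remainder 0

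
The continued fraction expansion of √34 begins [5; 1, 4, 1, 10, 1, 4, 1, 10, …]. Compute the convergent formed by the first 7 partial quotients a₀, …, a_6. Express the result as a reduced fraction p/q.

Start with 4.
1 + 1/(4/1) = 1 + 1/4 = 5/4
10 + 1/(5/4) = 10 + 4/5 = 54/5
1 + 1/(54/5) = 1 + 5/54 = 59/54
4 + 1/(59/54) = 4 + 54/59 = 290/59
1 + 1/(290/59) = 1 + 59/290 = 349/290
5 + 1/(349/290) = 5 + 290/349 = 2035/349

2035/349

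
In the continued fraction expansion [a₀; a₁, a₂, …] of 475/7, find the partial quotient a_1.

1

⌊475/7⌋ = 67, remainder 6
⌊7/6⌋ = 1, remainder 1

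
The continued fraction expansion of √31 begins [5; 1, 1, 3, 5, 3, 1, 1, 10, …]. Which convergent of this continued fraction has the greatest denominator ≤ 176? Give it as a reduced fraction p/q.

863/155

a_0 = 5: 5/1  (≤ bound)
a_1 = 1: 6/1  (≤ bound)
a_2 = 1: 11/2  (≤ bound)
a_3 = 3: 39/7  (≤ bound)
a_4 = 5: 206/37  (≤ bound)
a_5 = 3: 657/118  (≤ bound)
a_6 = 1: 863/155  (≤ bound)
a_7 = 1: 1520/273  (> 176, stop)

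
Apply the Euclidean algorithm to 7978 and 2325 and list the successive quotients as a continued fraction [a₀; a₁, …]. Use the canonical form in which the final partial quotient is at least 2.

7978 ÷ 2325 → quotient 3, remainder 1003
2325 ÷ 1003 → quotient 2, remainder 319
1003 ÷ 319 → quotient 3, remainder 46
319 ÷ 46 → quotient 6, remainder 43
46 ÷ 43 → quotient 1, remainder 3
43 ÷ 3 → quotient 14, remainder 1
3 ÷ 1 → quotient 3, remainder 0

[3; 2, 3, 6, 1, 14, 3]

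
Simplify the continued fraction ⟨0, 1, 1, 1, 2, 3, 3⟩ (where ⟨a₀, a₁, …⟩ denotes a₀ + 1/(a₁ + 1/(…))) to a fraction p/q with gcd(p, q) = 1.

Start with 3.
3 + 1/(3/1) = 3 + 1/3 = 10/3
2 + 1/(10/3) = 2 + 3/10 = 23/10
1 + 1/(23/10) = 1 + 10/23 = 33/23
1 + 1/(33/23) = 1 + 23/33 = 56/33
1 + 1/(56/33) = 1 + 33/56 = 89/56
0 + 1/(89/56) = 0 + 56/89 = 56/89

56/89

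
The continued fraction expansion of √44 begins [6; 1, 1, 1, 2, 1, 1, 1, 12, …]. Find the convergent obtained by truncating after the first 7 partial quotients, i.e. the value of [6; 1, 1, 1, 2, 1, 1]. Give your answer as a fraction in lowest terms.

Compute successive convergents:
a_0 = 6: 6/1
a_1 = 1: 7/1
a_2 = 1: 13/2
a_3 = 1: 20/3
a_4 = 2: 53/8
a_5 = 1: 73/11
a_6 = 1: 126/19

126/19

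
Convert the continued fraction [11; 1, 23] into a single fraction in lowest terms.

287/24

a_0 = 11: 11/1
a_1 = 1: 12/1
a_2 = 23: 287/24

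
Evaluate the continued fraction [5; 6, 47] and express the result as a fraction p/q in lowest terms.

1462/283

Build up convergents one term at a time:
a_0 = 5: 5/1
a_1 = 6: 31/6
a_2 = 47: 1462/283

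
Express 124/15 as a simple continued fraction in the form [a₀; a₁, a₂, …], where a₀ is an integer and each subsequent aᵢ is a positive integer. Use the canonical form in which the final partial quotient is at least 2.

[8; 3, 1, 3]

124 = 8·15 + 4, so a_0 = 8
15 = 3·4 + 3, so a_1 = 3
4 = 1·3 + 1, so a_2 = 1
3 = 3·1 + 0, so a_3 = 3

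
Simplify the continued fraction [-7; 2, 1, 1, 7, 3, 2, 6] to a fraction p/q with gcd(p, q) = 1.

-11724/1775

Start with 6.
2 + 1/(6/1) = 2 + 1/6 = 13/6
3 + 1/(13/6) = 3 + 6/13 = 45/13
7 + 1/(45/13) = 7 + 13/45 = 328/45
1 + 1/(328/45) = 1 + 45/328 = 373/328
1 + 1/(373/328) = 1 + 328/373 = 701/373
2 + 1/(701/373) = 2 + 373/701 = 1775/701
-7 + 1/(1775/701) = -7 + 701/1775 = -11724/1775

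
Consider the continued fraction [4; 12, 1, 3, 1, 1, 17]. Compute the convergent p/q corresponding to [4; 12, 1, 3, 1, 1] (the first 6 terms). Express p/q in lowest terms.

Start with 1.
1 + 1/(1/1) = 1 + 1/1 = 2/1
3 + 1/(2/1) = 3 + 1/2 = 7/2
1 + 1/(7/2) = 1 + 2/7 = 9/7
12 + 1/(9/7) = 12 + 7/9 = 115/9
4 + 1/(115/9) = 4 + 9/115 = 469/115

469/115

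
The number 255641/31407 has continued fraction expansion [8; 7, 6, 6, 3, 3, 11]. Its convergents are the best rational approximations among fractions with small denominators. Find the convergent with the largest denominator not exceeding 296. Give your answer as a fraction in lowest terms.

List convergents until the denominator exceeds the bound:
a_0 = 8: 8/1  (≤ bound)
a_1 = 7: 57/7  (≤ bound)
a_2 = 6: 350/43  (≤ bound)
a_3 = 6: 2157/265  (≤ bound)
a_4 = 3: 6821/838  (> 296, stop)

2157/265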